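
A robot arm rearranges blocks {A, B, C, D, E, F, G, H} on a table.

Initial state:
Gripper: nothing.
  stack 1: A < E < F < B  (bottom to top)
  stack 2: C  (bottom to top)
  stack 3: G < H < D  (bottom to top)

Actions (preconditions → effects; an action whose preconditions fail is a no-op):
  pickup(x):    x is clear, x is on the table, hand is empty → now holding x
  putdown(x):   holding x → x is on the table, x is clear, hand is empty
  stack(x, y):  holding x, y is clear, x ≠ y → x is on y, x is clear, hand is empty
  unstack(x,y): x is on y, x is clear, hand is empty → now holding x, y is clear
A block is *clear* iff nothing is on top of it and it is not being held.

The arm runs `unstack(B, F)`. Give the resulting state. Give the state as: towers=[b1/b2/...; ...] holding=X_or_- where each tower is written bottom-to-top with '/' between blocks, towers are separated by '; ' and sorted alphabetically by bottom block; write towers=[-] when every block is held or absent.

before: towers=[A/E/F/B; C; G/H/D] holding=-
pre[unstack(B, F)]: on(B,F) ok, clear(B) ok, handempty ok
all met → apply unstack(B, F)
after:  towers=[A/E/F; C; G/H/D] holding=B

towers=[A/E/F; C; G/H/D] holding=B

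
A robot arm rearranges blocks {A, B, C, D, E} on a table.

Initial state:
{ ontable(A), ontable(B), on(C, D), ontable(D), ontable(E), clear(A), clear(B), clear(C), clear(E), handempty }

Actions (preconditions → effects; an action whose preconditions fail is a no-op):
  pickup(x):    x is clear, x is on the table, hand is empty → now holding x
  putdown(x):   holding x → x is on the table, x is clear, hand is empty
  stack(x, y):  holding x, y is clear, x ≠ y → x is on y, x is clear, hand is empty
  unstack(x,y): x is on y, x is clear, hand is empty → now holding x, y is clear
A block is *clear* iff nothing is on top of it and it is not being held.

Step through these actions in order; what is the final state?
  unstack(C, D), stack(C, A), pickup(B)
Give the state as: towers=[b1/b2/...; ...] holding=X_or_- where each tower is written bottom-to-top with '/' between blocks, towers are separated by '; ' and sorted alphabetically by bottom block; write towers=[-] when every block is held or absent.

step 1 (unstack(C, D)): towers=[A; B; D; E] holding=C
step 2 (stack(C, A)): towers=[A/C; B; D; E] holding=-
step 3 (pickup(B)): towers=[A/C; D; E] holding=B

towers=[A/C; D; E] holding=B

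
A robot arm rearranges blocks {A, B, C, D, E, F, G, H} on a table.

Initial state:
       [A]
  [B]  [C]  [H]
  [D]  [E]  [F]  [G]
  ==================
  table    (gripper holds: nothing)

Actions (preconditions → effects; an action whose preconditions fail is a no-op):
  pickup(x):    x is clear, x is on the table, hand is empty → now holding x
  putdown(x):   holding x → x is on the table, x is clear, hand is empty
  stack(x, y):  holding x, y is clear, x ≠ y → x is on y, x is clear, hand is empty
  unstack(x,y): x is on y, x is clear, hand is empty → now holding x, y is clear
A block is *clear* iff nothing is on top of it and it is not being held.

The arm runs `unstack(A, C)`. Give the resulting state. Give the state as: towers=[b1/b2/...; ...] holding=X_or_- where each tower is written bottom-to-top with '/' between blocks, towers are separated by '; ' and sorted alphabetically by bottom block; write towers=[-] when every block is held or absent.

before: towers=[D/B; E/C/A; F/H; G] holding=-
pre[unstack(A, C)]: on(A,C) ok, clear(A) ok, handempty ok
all met → apply unstack(A, C)
after:  towers=[D/B; E/C; F/H; G] holding=A

towers=[D/B; E/C; F/H; G] holding=A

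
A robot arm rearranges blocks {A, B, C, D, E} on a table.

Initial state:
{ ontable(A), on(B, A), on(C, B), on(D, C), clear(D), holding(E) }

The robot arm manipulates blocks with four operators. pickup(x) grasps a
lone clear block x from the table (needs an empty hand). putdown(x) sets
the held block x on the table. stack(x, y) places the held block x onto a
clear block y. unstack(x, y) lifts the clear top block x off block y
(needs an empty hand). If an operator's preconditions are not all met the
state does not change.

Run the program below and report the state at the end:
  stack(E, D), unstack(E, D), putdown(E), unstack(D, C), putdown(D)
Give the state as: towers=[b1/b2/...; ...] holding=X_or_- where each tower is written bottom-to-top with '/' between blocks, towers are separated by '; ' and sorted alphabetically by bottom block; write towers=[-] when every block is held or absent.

step 1 (stack(E, D)): towers=[A/B/C/D/E] holding=-
step 2 (unstack(E, D)): towers=[A/B/C/D] holding=E
step 3 (putdown(E)): towers=[A/B/C/D; E] holding=-
step 4 (unstack(D, C)): towers=[A/B/C; E] holding=D
step 5 (putdown(D)): towers=[A/B/C; D; E] holding=-

towers=[A/B/C; D; E] holding=-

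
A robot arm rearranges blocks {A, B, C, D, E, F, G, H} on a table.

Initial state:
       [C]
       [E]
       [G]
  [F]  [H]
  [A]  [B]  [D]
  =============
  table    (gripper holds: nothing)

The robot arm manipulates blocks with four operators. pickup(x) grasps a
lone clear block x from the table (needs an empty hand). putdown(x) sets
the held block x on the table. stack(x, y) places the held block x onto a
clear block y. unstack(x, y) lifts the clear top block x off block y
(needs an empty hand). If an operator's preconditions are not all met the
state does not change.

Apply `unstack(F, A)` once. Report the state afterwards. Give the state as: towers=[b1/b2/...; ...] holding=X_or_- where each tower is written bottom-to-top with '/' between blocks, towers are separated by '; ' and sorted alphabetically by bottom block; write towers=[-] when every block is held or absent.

towers=[A; B/H/G/E/C; D] holding=F

before: towers=[A/F; B/H/G/E/C; D] holding=-
pre[unstack(F, A)]: on(F,A) ✓, clear(F) ✓, handempty ✓
all met → apply unstack(F, A)
after:  towers=[A; B/H/G/E/C; D] holding=F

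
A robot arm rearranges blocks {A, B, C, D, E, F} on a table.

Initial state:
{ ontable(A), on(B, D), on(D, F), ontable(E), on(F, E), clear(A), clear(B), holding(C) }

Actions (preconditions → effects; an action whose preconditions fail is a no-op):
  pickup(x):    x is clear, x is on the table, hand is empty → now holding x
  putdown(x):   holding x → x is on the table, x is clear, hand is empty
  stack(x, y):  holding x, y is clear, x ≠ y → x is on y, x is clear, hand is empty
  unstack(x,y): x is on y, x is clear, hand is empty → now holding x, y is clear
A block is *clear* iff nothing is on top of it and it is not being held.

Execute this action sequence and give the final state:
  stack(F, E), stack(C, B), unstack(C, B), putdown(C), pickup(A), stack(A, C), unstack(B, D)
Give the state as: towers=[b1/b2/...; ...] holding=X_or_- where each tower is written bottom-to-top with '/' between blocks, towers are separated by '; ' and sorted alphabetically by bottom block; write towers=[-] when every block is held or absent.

step 1 (stack(F, E)) [no-op]: towers=[A; E/F/D/B] holding=C
step 2 (stack(C, B)): towers=[A; E/F/D/B/C] holding=-
step 3 (unstack(C, B)): towers=[A; E/F/D/B] holding=C
step 4 (putdown(C)): towers=[A; C; E/F/D/B] holding=-
step 5 (pickup(A)): towers=[C; E/F/D/B] holding=A
step 6 (stack(A, C)): towers=[C/A; E/F/D/B] holding=-
step 7 (unstack(B, D)): towers=[C/A; E/F/D] holding=B

towers=[C/A; E/F/D] holding=B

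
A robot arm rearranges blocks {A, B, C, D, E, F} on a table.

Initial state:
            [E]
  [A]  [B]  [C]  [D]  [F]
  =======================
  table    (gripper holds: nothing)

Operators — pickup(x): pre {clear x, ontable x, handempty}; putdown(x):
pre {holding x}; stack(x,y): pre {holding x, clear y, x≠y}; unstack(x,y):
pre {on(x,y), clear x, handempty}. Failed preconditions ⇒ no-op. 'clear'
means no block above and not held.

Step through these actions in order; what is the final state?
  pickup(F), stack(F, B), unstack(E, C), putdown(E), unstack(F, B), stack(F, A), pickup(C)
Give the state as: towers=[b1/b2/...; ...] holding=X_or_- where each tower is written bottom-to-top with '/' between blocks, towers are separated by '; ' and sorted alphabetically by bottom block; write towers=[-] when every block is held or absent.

towers=[A/F; B; D; E] holding=C

step 1 (pickup(F)): towers=[A; B; C/E; D] holding=F
step 2 (stack(F, B)): towers=[A; B/F; C/E; D] holding=-
step 3 (unstack(E, C)): towers=[A; B/F; C; D] holding=E
step 4 (putdown(E)): towers=[A; B/F; C; D; E] holding=-
step 5 (unstack(F, B)): towers=[A; B; C; D; E] holding=F
step 6 (stack(F, A)): towers=[A/F; B; C; D; E] holding=-
step 7 (pickup(C)): towers=[A/F; B; D; E] holding=C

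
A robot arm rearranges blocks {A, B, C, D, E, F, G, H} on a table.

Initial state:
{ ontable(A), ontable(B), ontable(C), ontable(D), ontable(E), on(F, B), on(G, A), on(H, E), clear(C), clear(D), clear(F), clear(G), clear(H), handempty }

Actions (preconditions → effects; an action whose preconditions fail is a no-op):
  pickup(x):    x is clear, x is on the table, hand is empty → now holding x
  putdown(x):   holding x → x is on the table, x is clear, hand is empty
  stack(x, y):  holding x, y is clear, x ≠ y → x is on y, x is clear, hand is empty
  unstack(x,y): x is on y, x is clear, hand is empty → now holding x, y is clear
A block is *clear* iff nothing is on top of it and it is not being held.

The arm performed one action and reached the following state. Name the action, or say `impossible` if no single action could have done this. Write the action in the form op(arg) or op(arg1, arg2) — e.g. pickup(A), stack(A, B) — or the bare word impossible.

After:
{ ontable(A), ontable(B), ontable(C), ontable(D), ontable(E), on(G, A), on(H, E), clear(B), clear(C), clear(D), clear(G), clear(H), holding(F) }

target: towers=[A/G; B; C; D; E/H] holding=F
     unstack(G, A) → towers=[A; B/F; C; D; E/H] holding=G
     unstack(H, E) → towers=[A/G; B/F; C; D; E] holding=H
     unstack(F, B) → towers=[A/G; B; C; D; E/H] holding=F  ← match
         pickup(D) → towers=[A/G; B/F; C; E/H] holding=D
         pickup(C) → towers=[A/G; B/F; D; E/H] holding=C

unstack(F, B)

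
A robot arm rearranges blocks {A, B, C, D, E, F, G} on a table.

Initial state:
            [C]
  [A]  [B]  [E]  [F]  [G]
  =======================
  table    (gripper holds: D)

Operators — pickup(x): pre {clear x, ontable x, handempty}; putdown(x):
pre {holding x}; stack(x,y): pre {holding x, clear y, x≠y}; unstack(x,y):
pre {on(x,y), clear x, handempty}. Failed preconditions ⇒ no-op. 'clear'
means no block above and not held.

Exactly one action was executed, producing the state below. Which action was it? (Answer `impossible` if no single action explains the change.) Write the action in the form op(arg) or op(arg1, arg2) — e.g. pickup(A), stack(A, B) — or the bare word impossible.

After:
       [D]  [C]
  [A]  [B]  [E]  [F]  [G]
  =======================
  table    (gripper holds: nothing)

stack(D, B)

target: towers=[A; B/D; E/C; F; G] holding=-
        putdown(D) → towers=[A; B; D; E/C; F; G] holding=-
       stack(D, B) → towers=[A; B/D; E/C; F; G] holding=-  ← match
       stack(D, F) → towers=[A; B; E/C; F/D; G] holding=-
       stack(D, G) → towers=[A; B; E/C; F; G/D] holding=-
       stack(D, A) → towers=[A/D; B; E/C; F; G] holding=-
       stack(D, C) → towers=[A; B; E/C/D; F; G] holding=-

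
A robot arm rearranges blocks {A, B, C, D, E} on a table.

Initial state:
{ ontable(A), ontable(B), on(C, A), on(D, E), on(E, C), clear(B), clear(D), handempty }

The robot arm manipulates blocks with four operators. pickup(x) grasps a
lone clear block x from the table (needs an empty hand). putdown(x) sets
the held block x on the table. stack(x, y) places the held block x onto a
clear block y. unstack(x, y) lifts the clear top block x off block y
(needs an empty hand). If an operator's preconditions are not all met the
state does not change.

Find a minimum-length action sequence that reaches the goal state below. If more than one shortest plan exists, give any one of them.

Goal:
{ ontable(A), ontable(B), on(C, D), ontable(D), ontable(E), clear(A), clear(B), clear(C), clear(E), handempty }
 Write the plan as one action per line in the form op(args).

step 1 (unstack(D, E)): towers=[A/C/E; B] holding=D
step 2 (putdown(D)): towers=[A/C/E; B; D] holding=-
step 3 (unstack(E, C)): towers=[A/C; B; D] holding=E
step 4 (putdown(E)): towers=[A/C; B; D; E] holding=-
step 5 (unstack(C, A)): towers=[A; B; D; E] holding=C
step 6 (stack(C, D)): towers=[A; B; D/C; E] holding=-
goal check: towers=[A; B; D/C; E] holding=- — reached (length 6, optimal by BFS)

unstack(D, E)
putdown(D)
unstack(E, C)
putdown(E)
unstack(C, A)
stack(C, D)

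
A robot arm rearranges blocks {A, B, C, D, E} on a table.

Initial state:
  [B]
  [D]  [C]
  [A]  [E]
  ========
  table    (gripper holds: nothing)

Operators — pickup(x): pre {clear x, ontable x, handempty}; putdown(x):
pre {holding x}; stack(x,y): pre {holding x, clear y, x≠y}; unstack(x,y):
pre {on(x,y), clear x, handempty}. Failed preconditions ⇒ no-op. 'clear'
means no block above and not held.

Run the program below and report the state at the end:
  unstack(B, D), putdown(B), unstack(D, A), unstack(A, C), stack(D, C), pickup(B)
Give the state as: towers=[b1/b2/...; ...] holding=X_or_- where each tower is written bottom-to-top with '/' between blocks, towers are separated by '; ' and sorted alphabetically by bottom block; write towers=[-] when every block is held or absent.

towers=[A; E/C/D] holding=B

step 1 (unstack(B, D)): towers=[A/D; E/C] holding=B
step 2 (putdown(B)): towers=[A/D; B; E/C] holding=-
step 3 (unstack(D, A)): towers=[A; B; E/C] holding=D
step 4 (unstack(A, C)) [no-op]: towers=[A; B; E/C] holding=D
step 5 (stack(D, C)): towers=[A; B; E/C/D] holding=-
step 6 (pickup(B)): towers=[A; E/C/D] holding=B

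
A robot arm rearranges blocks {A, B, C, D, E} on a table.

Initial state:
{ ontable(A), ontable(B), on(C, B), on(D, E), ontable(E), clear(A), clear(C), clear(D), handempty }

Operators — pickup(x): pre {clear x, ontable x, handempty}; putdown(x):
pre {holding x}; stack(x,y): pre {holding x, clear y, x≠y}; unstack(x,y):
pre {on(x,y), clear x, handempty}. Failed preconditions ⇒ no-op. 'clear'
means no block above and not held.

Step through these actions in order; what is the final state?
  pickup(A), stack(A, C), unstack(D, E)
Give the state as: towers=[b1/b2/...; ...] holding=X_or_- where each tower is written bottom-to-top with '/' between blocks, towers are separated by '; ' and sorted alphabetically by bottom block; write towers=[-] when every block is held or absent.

towers=[B/C/A; E] holding=D

step 1 (pickup(A)): towers=[B/C; E/D] holding=A
step 2 (stack(A, C)): towers=[B/C/A; E/D] holding=-
step 3 (unstack(D, E)): towers=[B/C/A; E] holding=D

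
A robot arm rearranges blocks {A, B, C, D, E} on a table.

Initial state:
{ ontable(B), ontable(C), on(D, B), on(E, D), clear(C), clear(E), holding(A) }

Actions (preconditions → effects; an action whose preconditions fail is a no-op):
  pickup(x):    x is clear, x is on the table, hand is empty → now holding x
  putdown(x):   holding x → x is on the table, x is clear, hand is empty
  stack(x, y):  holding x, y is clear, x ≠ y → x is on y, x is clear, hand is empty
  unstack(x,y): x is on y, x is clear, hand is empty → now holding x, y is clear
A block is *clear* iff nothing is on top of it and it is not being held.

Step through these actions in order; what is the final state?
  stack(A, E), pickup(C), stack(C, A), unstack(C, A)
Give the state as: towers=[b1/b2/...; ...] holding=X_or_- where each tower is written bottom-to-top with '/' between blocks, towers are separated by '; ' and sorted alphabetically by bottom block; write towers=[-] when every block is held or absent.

step 1 (stack(A, E)): towers=[B/D/E/A; C] holding=-
step 2 (pickup(C)): towers=[B/D/E/A] holding=C
step 3 (stack(C, A)): towers=[B/D/E/A/C] holding=-
step 4 (unstack(C, A)): towers=[B/D/E/A] holding=C

towers=[B/D/E/A] holding=C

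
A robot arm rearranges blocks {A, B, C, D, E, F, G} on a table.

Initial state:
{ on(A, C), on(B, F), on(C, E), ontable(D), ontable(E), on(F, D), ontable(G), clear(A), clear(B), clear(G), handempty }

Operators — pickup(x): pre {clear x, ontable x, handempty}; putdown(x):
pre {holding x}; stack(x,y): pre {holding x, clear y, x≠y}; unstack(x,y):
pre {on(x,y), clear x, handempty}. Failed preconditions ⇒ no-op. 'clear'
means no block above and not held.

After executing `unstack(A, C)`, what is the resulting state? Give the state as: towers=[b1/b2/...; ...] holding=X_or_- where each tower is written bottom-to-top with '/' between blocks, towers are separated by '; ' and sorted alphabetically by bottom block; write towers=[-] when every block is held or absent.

towers=[D/F/B; E/C; G] holding=A

before: towers=[D/F/B; E/C/A; G] holding=-
pre[unstack(A, C)]: on(A,C) ok, clear(A) ok, handempty ok
all met → apply unstack(A, C)
after:  towers=[D/F/B; E/C; G] holding=A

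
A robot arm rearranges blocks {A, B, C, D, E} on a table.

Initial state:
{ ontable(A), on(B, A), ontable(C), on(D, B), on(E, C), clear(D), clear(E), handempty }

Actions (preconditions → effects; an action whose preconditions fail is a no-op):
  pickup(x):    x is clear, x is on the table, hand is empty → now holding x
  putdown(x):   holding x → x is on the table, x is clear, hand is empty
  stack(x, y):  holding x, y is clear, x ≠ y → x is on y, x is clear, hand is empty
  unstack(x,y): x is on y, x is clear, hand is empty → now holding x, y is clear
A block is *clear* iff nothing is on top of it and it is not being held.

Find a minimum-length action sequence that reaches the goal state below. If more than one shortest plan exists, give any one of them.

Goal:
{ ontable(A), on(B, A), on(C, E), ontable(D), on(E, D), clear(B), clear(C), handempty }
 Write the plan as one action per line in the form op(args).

step 1 (unstack(D, B)): towers=[A/B; C/E] holding=D
step 2 (putdown(D)): towers=[A/B; C/E; D] holding=-
step 3 (unstack(E, C)): towers=[A/B; C; D] holding=E
step 4 (stack(E, D)): towers=[A/B; C; D/E] holding=-
step 5 (pickup(C)): towers=[A/B; D/E] holding=C
step 6 (stack(C, E)): towers=[A/B; D/E/C] holding=-
goal check: towers=[A/B; D/E/C] holding=- — reached (length 6, optimal by BFS)

unstack(D, B)
putdown(D)
unstack(E, C)
stack(E, D)
pickup(C)
stack(C, E)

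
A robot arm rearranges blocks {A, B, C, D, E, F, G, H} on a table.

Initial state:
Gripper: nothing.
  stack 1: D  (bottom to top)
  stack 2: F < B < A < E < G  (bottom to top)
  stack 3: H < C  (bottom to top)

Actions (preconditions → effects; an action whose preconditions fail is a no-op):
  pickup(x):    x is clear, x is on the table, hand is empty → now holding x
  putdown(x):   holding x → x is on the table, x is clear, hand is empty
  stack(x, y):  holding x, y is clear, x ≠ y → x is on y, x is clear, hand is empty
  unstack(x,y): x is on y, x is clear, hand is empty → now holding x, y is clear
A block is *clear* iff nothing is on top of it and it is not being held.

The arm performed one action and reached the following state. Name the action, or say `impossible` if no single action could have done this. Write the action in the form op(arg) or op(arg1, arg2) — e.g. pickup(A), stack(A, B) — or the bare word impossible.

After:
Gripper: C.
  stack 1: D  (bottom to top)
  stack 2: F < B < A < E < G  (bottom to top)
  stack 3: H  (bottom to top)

target: towers=[D; F/B/A/E/G; H] holding=C
     unstack(G, E) → towers=[D; F/B/A/E; H/C] holding=G
         pickup(D) → towers=[F/B/A/E/G; H/C] holding=D
     unstack(C, H) → towers=[D; F/B/A/E/G; H] holding=C  ← match

unstack(C, H)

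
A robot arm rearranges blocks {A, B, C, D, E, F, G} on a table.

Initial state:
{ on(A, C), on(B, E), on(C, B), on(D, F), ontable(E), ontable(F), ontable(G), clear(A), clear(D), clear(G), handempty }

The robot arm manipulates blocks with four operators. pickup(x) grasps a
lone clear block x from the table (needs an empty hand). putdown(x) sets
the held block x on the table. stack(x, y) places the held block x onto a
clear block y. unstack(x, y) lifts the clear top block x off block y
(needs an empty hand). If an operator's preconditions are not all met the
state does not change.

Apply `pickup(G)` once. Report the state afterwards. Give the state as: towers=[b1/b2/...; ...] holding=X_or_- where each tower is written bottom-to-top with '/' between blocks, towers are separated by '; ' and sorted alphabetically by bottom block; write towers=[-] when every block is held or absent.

towers=[E/B/C/A; F/D] holding=G

before: towers=[E/B/C/A; F/D; G] holding=-
pre[pickup(G)]: clear(G) ✓, ontable(G) ✓, handempty ✓
all met → apply pickup(G)
after:  towers=[E/B/C/A; F/D] holding=G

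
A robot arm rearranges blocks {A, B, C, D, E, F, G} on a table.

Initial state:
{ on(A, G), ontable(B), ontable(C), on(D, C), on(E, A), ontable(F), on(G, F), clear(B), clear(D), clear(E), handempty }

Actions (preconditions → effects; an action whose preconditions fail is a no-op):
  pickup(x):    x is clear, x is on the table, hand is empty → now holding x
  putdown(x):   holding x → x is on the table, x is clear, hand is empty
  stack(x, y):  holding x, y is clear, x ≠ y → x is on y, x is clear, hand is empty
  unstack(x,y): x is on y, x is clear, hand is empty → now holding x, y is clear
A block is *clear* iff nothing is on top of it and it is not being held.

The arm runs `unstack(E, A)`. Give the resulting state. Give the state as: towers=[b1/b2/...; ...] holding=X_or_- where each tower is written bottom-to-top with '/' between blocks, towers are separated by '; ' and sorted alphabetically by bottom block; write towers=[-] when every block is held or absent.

towers=[B; C/D; F/G/A] holding=E

before: towers=[B; C/D; F/G/A/E] holding=-
pre[unstack(E, A)]: on(E,A) ✓, clear(E) ✓, handempty ✓
all met → apply unstack(E, A)
after:  towers=[B; C/D; F/G/A] holding=E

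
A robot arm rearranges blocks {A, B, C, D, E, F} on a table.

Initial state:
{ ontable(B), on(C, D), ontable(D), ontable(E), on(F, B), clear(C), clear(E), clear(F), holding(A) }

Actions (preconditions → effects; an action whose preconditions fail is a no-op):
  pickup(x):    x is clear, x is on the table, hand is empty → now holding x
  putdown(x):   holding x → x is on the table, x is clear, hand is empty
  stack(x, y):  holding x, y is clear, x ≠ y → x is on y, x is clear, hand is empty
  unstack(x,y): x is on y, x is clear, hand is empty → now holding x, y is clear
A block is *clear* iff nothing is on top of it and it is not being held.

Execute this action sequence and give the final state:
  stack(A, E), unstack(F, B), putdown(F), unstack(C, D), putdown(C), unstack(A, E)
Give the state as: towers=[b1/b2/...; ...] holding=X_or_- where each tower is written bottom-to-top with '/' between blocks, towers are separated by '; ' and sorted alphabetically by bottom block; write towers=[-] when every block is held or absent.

towers=[B; C; D; E; F] holding=A

step 1 (stack(A, E)): towers=[B/F; D/C; E/A] holding=-
step 2 (unstack(F, B)): towers=[B; D/C; E/A] holding=F
step 3 (putdown(F)): towers=[B; D/C; E/A; F] holding=-
step 4 (unstack(C, D)): towers=[B; D; E/A; F] holding=C
step 5 (putdown(C)): towers=[B; C; D; E/A; F] holding=-
step 6 (unstack(A, E)): towers=[B; C; D; E; F] holding=A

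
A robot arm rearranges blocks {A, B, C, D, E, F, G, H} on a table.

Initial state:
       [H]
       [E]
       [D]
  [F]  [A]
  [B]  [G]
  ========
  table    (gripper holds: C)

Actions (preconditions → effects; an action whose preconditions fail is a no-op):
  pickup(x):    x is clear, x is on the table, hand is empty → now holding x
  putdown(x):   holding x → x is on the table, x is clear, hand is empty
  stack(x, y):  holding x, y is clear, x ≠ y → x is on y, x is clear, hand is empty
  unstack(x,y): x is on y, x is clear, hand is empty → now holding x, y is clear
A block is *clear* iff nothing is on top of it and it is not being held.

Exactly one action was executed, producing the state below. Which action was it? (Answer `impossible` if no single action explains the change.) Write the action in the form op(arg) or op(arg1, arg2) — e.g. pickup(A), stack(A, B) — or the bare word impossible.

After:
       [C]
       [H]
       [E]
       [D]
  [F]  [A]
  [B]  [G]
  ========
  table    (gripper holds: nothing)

target: towers=[B/F; G/A/D/E/H/C] holding=-
        putdown(C) → towers=[B/F; C; G/A/D/E/H] holding=-
       stack(C, H) → towers=[B/F; G/A/D/E/H/C] holding=-  ← match
       stack(C, F) → towers=[B/F/C; G/A/D/E/H] holding=-

stack(C, H)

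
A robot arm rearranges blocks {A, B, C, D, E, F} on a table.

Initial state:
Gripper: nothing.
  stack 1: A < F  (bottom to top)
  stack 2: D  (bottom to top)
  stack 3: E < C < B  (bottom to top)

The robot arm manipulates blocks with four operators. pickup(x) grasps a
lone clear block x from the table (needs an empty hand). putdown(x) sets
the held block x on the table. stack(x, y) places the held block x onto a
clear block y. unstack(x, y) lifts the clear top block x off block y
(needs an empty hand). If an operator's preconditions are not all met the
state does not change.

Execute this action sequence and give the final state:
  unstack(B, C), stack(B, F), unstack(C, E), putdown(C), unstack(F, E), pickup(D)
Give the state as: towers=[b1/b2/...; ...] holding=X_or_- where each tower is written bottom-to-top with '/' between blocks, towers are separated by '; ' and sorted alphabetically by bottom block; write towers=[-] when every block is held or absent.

step 1 (unstack(B, C)): towers=[A/F; D; E/C] holding=B
step 2 (stack(B, F)): towers=[A/F/B; D; E/C] holding=-
step 3 (unstack(C, E)): towers=[A/F/B; D; E] holding=C
step 4 (putdown(C)): towers=[A/F/B; C; D; E] holding=-
step 5 (unstack(F, E)) [no-op]: towers=[A/F/B; C; D; E] holding=-
step 6 (pickup(D)): towers=[A/F/B; C; E] holding=D

towers=[A/F/B; C; E] holding=D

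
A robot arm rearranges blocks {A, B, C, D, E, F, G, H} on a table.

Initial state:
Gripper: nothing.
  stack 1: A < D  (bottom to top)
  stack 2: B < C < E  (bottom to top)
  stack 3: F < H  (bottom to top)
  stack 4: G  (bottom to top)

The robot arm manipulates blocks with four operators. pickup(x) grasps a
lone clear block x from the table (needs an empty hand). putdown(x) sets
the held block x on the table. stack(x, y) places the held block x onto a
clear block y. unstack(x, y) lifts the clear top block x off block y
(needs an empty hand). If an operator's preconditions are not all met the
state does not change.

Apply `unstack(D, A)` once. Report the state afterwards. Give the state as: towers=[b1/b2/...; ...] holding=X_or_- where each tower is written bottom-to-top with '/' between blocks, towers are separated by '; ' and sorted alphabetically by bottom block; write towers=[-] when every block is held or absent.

towers=[A; B/C/E; F/H; G] holding=D

before: towers=[A/D; B/C/E; F/H; G] holding=-
pre[unstack(D, A)]: on(D,A) yes, clear(D) yes, handempty yes
all met → apply unstack(D, A)
after:  towers=[A; B/C/E; F/H; G] holding=D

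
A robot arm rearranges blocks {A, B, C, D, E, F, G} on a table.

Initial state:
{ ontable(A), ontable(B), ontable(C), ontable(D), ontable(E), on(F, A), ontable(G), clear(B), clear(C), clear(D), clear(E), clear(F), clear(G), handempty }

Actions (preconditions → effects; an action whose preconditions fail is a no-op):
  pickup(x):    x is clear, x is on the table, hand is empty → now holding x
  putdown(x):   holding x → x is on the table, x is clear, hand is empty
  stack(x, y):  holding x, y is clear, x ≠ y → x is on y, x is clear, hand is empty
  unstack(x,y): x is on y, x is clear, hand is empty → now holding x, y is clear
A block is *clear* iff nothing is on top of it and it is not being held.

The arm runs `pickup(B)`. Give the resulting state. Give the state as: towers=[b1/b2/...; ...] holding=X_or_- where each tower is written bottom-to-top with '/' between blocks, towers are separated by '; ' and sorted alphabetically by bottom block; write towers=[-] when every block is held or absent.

towers=[A/F; C; D; E; G] holding=B

before: towers=[A/F; B; C; D; E; G] holding=-
pre[pickup(B)]: clear(B) yes, ontable(B) yes, handempty yes
all met → apply pickup(B)
after:  towers=[A/F; C; D; E; G] holding=B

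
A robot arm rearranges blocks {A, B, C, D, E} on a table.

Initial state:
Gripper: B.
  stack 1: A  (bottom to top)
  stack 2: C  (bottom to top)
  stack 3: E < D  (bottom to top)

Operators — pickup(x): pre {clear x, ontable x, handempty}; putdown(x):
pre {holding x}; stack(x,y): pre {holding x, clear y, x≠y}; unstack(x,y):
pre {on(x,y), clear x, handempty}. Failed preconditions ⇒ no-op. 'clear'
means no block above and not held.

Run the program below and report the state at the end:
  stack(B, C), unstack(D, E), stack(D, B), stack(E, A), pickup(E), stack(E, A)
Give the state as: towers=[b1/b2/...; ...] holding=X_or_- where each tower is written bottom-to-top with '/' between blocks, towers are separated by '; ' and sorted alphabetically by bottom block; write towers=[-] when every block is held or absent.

step 1 (stack(B, C)): towers=[A; C/B; E/D] holding=-
step 2 (unstack(D, E)): towers=[A; C/B; E] holding=D
step 3 (stack(D, B)): towers=[A; C/B/D; E] holding=-
step 4 (stack(E, A)) [no-op]: towers=[A; C/B/D; E] holding=-
step 5 (pickup(E)): towers=[A; C/B/D] holding=E
step 6 (stack(E, A)): towers=[A/E; C/B/D] holding=-

towers=[A/E; C/B/D] holding=-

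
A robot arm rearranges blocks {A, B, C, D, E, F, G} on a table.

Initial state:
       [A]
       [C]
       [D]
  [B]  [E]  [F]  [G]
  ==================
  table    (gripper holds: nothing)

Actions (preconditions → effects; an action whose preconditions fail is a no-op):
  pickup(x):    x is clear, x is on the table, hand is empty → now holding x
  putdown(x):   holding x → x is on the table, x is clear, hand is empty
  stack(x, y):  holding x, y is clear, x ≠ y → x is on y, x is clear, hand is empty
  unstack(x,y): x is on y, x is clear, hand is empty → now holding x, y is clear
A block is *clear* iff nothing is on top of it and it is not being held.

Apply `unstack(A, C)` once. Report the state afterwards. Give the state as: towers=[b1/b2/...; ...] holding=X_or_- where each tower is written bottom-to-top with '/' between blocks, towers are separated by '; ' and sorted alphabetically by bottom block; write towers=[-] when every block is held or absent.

before: towers=[B; E/D/C/A; F; G] holding=-
pre[unstack(A, C)]: on(A,C) yes, clear(A) yes, handempty yes
all met → apply unstack(A, C)
after:  towers=[B; E/D/C; F; G] holding=A

towers=[B; E/D/C; F; G] holding=A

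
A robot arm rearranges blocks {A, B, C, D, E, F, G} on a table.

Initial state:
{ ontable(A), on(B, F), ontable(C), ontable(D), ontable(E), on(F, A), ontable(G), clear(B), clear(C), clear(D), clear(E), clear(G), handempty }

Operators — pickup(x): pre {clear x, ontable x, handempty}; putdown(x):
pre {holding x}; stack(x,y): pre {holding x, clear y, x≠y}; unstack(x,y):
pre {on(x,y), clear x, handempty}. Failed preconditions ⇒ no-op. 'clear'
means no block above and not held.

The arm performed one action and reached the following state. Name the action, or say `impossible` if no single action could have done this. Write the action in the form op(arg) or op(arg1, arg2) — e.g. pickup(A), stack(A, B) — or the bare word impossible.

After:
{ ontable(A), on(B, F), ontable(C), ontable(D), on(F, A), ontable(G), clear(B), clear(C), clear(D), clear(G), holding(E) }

target: towers=[A/F/B; C; D; G] holding=E
     unstack(B, F) → towers=[A/F; C; D; E; G] holding=B
         pickup(G) → towers=[A/F/B; C; D; E] holding=G
         pickup(D) → towers=[A/F/B; C; E; G] holding=D
         pickup(E) → towers=[A/F/B; C; D; G] holding=E  ← match
         pickup(C) → towers=[A/F/B; D; E; G] holding=C

pickup(E)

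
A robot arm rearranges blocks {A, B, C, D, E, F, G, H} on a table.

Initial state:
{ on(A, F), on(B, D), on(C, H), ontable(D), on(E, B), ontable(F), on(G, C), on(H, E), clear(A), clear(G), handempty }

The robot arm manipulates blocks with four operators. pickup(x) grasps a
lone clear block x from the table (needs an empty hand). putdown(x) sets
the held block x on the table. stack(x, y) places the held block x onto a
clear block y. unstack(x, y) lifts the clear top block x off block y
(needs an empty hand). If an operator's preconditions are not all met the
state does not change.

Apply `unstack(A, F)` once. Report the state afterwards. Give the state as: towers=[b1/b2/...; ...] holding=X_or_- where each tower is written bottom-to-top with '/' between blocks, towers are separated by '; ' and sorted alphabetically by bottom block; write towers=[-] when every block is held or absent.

before: towers=[D/B/E/H/C/G; F/A] holding=-
pre[unstack(A, F)]: on(A,F) ✓, clear(A) ✓, handempty ✓
all met → apply unstack(A, F)
after:  towers=[D/B/E/H/C/G; F] holding=A

towers=[D/B/E/H/C/G; F] holding=A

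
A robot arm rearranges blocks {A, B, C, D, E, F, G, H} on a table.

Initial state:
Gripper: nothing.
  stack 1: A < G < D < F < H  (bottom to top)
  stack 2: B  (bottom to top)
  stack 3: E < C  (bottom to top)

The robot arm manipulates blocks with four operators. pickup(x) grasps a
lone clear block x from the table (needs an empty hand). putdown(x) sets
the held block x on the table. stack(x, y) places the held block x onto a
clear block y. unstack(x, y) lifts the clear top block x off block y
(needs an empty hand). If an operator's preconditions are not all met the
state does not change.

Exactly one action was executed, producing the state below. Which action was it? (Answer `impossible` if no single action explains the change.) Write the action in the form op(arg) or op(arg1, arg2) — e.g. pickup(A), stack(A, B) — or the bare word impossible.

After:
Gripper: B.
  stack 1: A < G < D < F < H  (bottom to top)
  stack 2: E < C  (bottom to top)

pickup(B)

target: towers=[A/G/D/F/H; E/C] holding=B
     unstack(H, F) → towers=[A/G/D/F; B; E/C] holding=H
         pickup(B) → towers=[A/G/D/F/H; E/C] holding=B  ← match
     unstack(C, E) → towers=[A/G/D/F/H; B; E] holding=C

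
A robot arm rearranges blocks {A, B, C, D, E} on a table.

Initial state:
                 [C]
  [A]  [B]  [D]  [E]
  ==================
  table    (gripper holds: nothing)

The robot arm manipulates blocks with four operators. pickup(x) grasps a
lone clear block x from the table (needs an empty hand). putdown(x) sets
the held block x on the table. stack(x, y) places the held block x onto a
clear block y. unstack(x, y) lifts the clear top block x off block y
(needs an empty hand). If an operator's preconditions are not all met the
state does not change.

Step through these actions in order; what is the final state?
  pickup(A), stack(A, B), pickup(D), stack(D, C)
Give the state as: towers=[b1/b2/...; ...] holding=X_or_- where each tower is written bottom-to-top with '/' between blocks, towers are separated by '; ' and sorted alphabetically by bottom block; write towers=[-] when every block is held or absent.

step 1 (pickup(A)): towers=[B; D; E/C] holding=A
step 2 (stack(A, B)): towers=[B/A; D; E/C] holding=-
step 3 (pickup(D)): towers=[B/A; E/C] holding=D
step 4 (stack(D, C)): towers=[B/A; E/C/D] holding=-

towers=[B/A; E/C/D] holding=-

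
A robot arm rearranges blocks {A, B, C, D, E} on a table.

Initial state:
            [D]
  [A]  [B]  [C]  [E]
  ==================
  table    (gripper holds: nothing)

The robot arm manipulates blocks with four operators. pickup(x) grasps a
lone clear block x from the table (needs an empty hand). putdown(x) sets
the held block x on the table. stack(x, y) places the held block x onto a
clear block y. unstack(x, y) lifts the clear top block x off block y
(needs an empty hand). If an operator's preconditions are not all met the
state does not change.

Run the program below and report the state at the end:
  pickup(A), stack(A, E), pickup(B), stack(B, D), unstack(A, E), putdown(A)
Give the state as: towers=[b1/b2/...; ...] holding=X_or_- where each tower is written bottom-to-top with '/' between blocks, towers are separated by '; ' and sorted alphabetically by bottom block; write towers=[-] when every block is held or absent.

towers=[A; C/D/B; E] holding=-

step 1 (pickup(A)): towers=[B; C/D; E] holding=A
step 2 (stack(A, E)): towers=[B; C/D; E/A] holding=-
step 3 (pickup(B)): towers=[C/D; E/A] holding=B
step 4 (stack(B, D)): towers=[C/D/B; E/A] holding=-
step 5 (unstack(A, E)): towers=[C/D/B; E] holding=A
step 6 (putdown(A)): towers=[A; C/D/B; E] holding=-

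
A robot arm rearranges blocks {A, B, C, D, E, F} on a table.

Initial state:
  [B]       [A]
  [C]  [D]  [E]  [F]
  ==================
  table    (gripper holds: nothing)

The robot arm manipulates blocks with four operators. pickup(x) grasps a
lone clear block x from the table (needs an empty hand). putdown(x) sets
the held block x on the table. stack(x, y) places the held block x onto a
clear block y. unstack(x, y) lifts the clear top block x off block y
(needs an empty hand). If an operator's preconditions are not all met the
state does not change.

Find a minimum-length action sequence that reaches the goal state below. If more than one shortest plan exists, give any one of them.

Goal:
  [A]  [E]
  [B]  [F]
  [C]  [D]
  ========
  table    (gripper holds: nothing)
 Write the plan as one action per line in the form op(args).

pickup(F)
stack(F, D)
unstack(A, E)
stack(A, B)
pickup(E)
stack(E, F)

step 1 (pickup(F)): towers=[C/B; D; E/A] holding=F
step 2 (stack(F, D)): towers=[C/B; D/F; E/A] holding=-
step 3 (unstack(A, E)): towers=[C/B; D/F; E] holding=A
step 4 (stack(A, B)): towers=[C/B/A; D/F; E] holding=-
step 5 (pickup(E)): towers=[C/B/A; D/F] holding=E
step 6 (stack(E, F)): towers=[C/B/A; D/F/E] holding=-
goal check: towers=[C/B/A; D/F/E] holding=- — reached (length 6, optimal by BFS)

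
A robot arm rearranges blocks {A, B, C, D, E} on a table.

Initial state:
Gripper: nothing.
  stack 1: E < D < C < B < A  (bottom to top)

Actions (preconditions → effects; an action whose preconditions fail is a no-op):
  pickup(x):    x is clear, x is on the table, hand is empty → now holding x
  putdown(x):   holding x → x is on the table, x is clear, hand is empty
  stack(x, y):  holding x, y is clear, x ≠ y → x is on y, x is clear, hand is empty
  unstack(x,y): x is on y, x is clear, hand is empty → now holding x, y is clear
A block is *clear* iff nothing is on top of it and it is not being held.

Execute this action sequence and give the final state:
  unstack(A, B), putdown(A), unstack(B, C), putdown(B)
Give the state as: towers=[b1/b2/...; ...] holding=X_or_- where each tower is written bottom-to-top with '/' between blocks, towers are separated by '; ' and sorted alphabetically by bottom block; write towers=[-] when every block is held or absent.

step 1 (unstack(A, B)): towers=[E/D/C/B] holding=A
step 2 (putdown(A)): towers=[A; E/D/C/B] holding=-
step 3 (unstack(B, C)): towers=[A; E/D/C] holding=B
step 4 (putdown(B)): towers=[A; B; E/D/C] holding=-

towers=[A; B; E/D/C] holding=-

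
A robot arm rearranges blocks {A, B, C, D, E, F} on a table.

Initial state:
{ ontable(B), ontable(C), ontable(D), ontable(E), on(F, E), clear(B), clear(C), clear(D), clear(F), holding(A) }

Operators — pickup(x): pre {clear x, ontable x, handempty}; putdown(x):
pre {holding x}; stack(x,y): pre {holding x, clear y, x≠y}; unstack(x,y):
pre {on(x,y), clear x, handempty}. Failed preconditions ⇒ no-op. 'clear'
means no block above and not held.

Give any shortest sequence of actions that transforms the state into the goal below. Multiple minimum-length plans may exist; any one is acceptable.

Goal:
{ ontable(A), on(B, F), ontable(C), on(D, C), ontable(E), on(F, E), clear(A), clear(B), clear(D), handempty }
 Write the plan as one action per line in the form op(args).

putdown(A)
pickup(B)
stack(B, F)
pickup(D)
stack(D, C)

step 1 (putdown(A)): towers=[A; B; C; D; E/F] holding=-
step 2 (pickup(B)): towers=[A; C; D; E/F] holding=B
step 3 (stack(B, F)): towers=[A; C; D; E/F/B] holding=-
step 4 (pickup(D)): towers=[A; C; E/F/B] holding=D
step 5 (stack(D, C)): towers=[A; C/D; E/F/B] holding=-
goal check: towers=[A; C/D; E/F/B] holding=- — reached (length 5, optimal by BFS)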